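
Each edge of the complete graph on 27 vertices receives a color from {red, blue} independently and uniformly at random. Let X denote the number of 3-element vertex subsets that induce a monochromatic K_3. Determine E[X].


Let X = Σ_S X_S over the C(27, 3) = 2925 subsets S of size 3, where X_S = 1 if the K_3 on S is monochromatic.
For a fixed S, the K_3 on S has C(3, 2) = 3 edges. P[all 3 edges red] = (1/2)^3, and likewise for blue, so P[monochromatic] = 2·(1/2)^3 = 2^{1 − 3} = 1/4.
Summing: E[X] = C(27, 3) · 2^{1 − 3} = 2925 · 1/4 = 2925/4.
Numerically: E[X] ≈ 731.250000.

E[X] = C(27,3)·2^(1−C(3,2)) = 2925/4 ≈ 731.250000.


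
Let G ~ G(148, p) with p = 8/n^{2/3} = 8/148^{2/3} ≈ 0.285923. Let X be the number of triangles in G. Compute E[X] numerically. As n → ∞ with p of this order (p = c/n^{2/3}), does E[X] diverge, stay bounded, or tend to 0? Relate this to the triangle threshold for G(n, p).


Number of potential triangles: C(148, 3) = 529396.
Each occurs with probability p³ ≈ (0.285923)³ ≈ 2.33747261e-02.
By linearity: E[X] = C(148, 3)·p³ ≈ 529396 · 2.33747261e-02 ≈ 12374.486486.
Since α = 2/3 < 1, p = c/n^{2/3} ≫ 1/n is above the triangle threshold p ~ 1/n. Asymptotically E[X] ~ (c³/6)·n^{3(1−α)} = (8³/6)·n^{1} → ∞; triangles are abundant w.h.p.

E[X] ≈ 12374.486486; in regime p = Θ(1/n^{2/3}) E[X] diverges (above the triangle threshold p ~ 1/n).


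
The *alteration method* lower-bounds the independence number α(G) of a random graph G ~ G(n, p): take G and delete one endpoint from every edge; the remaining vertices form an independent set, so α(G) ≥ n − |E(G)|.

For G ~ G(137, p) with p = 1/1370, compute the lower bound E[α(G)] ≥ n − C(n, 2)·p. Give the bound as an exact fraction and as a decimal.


E[|E(G)|] = C(137, 2)·p = 9316 · (1/1370) = 34/5.
E[α(G)] ≥ n − E[|E(G)|] = 137 − 34/5 = 651/5.
Numerically: ≈ 130.200.
(This is only a lower bound; the true E[α(G)] may be larger.)

E[α(G)] ≥ 651/5 ≈ 130.200.


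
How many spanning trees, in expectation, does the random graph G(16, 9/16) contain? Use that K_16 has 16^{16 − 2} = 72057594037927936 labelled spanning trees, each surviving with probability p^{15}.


K_16 has 16^{16 − 2} = 72057594037927936 labelled spanning trees.
For each such spanning tree H, let X_H = 1 if all 15 edges of H are present in G. Then P[X_H = 1] = p^{15} = (9/16)^{15} = 205891132094649/1152921504606846976.
By linearity of expectation: E[X] = Σ_H E[X_H] = 72057594037927936 · p^{15} = 72057594037927936 · 205891132094649/1152921504606846976 = 205891132094649/16.
Numerically: E[X] ≈ 1.287e+13.

E[X] = 72057594037927936 · (9/16)^{15} = 205891132094649/16 ≈ 1.287e+13.


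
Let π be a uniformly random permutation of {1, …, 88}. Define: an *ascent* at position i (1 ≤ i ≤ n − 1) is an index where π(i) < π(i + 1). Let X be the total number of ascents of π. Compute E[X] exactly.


Write X = Σ X_I over i = 1, …, 87, with X_I the indicator of one ascent.
There are 87 indicators.
For each fixed i, the pair (π(i), π(i+1)) is a uniformly random ordered pair of distinct values from {1, …, 88}; by symmetry P[π(i) < π(i+1)] = 1/2.
By linearity: E[X] = 87 · (1/2) = (88 − 1) · (1/2) = 87/2 ≈ 43.500000.

E[X] = 87/2 = 43.500000.


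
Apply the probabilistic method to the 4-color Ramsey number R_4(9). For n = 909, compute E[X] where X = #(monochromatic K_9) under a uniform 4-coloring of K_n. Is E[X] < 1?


E[X] = C(909, 9) · 4^{1 − 36} = 1122169012923711463931 · 4^{−35} = 1122169012923711463931/1180591620717411303424.
As a reduced fraction: E[X] = 1122169012923711463931/1180591620717411303424 ≈ 0.950514.
Is E[X] < 1? YES.
Since E[X] < 1, there exists a 4-coloring of K_{909} with no monochromatic K_9; hence R_4(9) > 909.

E[X] = 1122169012923711463931/1180591620717411303424 ≈ 0.950514; E[X] < 1, so R_4(9) > 909.


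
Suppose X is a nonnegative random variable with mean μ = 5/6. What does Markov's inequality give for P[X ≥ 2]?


μ = E[X] = 5/6, a = 2.
Markov: P[X ≥ 2] ≤ μ/a = (5/6)/2 = 5/12.
Numerically: ≈ 0.41667.
(Since a = 2 > μ = 0.83333, the bound 5/12 is < 1 and informative.)

P[X ≥ 2] ≤ 5/12 ≈ 0.41667.


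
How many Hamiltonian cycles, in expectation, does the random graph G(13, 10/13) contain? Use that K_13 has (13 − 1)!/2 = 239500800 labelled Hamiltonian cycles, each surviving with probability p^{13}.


K_13 has (13 − 1)!/2 = 239500800 labelled Hamiltonian cycles.
For each such Hamiltonian cycle H, let X_H = 1 if all 13 edges of H are present in G. Then P[X_H = 1] = p^{13} = (10/13)^{13} = 10000000000000/302875106592253.
Summing the indicators: E[X] = Σ_H E[X_H] = 239500800 · p^{13} = 239500800 · 10000000000000/302875106592253 = 2395008000000000000000/302875106592253.
Numerically: E[X] ≈ 7.91e+06.

E[X] = 239500800 · (10/13)^{13} = 2395008000000000000000/302875106592253 ≈ 7.91e+06.


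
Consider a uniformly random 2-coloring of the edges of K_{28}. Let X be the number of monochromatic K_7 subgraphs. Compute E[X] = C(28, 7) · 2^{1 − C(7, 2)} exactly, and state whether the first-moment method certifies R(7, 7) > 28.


E[X] = C(28, 7) · 2^{1 − 21} = 1184040 · 2^{−20} = 1184040/1048576.
As a reduced fraction: E[X] = 148005/131072 ≈ 1.1291885.
Is E[X] < 1? NO.
Since E[X] ≥ 1, the first-moment bound is inconclusive at n = 28; it does NOT by itself certify R(7, 7) > 28.

E[X] = 148005/131072 ≈ 1.1291885; E[X] ≥ 1; first-moment method inconclusive here.


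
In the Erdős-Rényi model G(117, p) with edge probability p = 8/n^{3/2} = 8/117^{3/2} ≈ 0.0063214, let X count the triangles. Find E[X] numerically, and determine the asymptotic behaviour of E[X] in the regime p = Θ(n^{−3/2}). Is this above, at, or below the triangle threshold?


Number of potential triangles: C(117, 3) = 260130.
Each occurs with probability p³ ≈ (0.0063214)³ ≈ 2.5260014e-07.
By linearity: E[X] = C(117, 3)·p³ ≈ 260130 · 2.5260014e-07 ≈ 0.06571.
Since α = 3/2 > 1, p = c/n^{3/2} = o(1/n) is below the triangle threshold p ~ 1/n. Asymptotically E[X] ~ (c³/6)·n^{3(1−α)} = (8³/6)·n^{-1.5} → 0, so by Markov's inequality G has no triangles w.h.p.

E[X] ≈ 0.06571; in regime p = Θ(1/n^{3/2}) E[X] tends to 0 (below the triangle threshold p ~ 1/n).


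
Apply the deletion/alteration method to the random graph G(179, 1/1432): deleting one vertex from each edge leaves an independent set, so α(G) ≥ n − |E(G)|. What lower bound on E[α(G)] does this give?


E[|E(G)|] = C(179, 2)·p = 15931 · (1/1432) = 89/8.
E[α(G)] ≥ n − E[|E(G)|] = 179 − 89/8 = 1343/8.
Numerically: ≈ 167.87500.
(This is only a lower bound; the true E[α(G)] may be larger.)

E[α(G)] ≥ 1343/8 ≈ 167.87500.


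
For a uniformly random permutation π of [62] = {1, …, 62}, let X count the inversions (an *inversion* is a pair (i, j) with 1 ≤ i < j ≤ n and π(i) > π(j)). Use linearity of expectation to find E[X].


Write X = Σ X_I over the C(62, 2) = 1891 pairs i < j, with X_I the indicator of one inversion.
There are 1891 indicators.
For each fixed pair i < j, the values π(i) and π(j) are two distinct elements of {1, …, 62} in uniformly random order; by symmetry P[π(i) > π(j)] = 1/2.
By linearity: E[X] = 1891 · (1/2) = C(62, 2) · (1/2) = 1891/2 = 1891/2 ≈ 945.500.

E[X] = 1891/2 = 945.500.


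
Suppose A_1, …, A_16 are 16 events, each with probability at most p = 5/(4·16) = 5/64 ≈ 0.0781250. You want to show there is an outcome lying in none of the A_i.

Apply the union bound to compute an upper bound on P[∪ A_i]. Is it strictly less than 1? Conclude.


Union bound: P[∪_{i=1}^{16} A_i] ≤ Σ_i P[A_i] ≤ 16·p = 16·(5/64) = 5/4.
Numerically: 5/4 ≈ 1.2500000.
Is 5/4 < 1? NO.
Since the bound 5/4 is ≥ 1, the union bound is uninformative here; it does NOT by itself certify existence.

16·p = 5/4 ≈ 1.2500000; existence NOT certified by the union bound.


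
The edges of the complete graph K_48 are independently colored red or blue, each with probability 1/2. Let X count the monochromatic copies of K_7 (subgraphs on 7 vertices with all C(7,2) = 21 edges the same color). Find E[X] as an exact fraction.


Let X = Σ_S X_S over the C(48, 7) = 73629072 subsets S of size 7, where X_S = 1 if the K_7 on S is monochromatic.
For a fixed S, the K_7 on S has C(7, 2) = 21 edges. P[all 21 edges red] = (1/2)^21, and likewise for blue, so P[monochromatic] = 2·(1/2)^21 = 2^{1 − 21} = 1/1048576.
Summing: E[X] = C(48, 7) · 2^{1 − 21} = 73629072 · 1/1048576 = 4601817/65536.
Numerically: E[X] ≈ 70.2182.

E[X] = C(48,7)·2^(1−C(7,2)) = 4601817/65536 ≈ 70.2182.


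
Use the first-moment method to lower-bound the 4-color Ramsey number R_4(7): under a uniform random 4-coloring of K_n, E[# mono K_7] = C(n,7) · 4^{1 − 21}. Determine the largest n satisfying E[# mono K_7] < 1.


We need C(n, 7) · 4^{1 − 21} < 1, i.e. C(n, 7) < 4^{21 − 1} = 1099511627776.
Check values of n near the boundary:
  n = 175: C(175, 7) = 883208107275; 883208107275 < 1099511627776? YES
  n = 176: C(176, 7) = 919790691600; 919790691600 < 1099511627776? YES
  n = 177: C(177, 7) = 957664425960; 957664425960 < 1099511627776? YES
  n = 178: C(178, 7) = 996867063280; 996867063280 < 1099511627776? YES
  n = 179: C(179, 7) = 1037437234460; 1037437234460 < 1099511627776? YES
  n = 180: C(180, 7) = 1079414463600; 1079414463600 < 1099511627776? YES
  n = 181: C(181, 7) = 1122839183400; 1122839183400 < 1099511627776? NO
  n = 182: C(182, 7) = 1167752750736; 1167752750736 < 1099511627776? NO
The largest n with C(n, 7) < 1099511627776 is n = 180 (where E[X] = 67463403975/68719476736 ≈ 0.981722). Hence R_4(7) > 180, i.e. R_4(7) ≥ 181.

Largest n = 180; hence R_4(7) > 180.


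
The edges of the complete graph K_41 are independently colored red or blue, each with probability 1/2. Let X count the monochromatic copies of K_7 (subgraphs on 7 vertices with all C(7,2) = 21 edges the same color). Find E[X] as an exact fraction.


Let X = Σ_S X_S over the C(41, 7) = 22481940 subsets S of size 7, where X_S = 1 if the K_7 on S is monochromatic.
For a fixed S, the K_7 on S has C(7, 2) = 21 edges. P[all 21 edges red] = (1/2)^21, and likewise for blue, so P[monochromatic] = 2·(1/2)^21 = 2^{1 − 21} = 1/1048576.
By linearity: E[X] = C(41, 7) · 2^{1 − 21} = 22481940 · 1/1048576 = 5620485/262144.
Numerically: E[X] ≈ 21.440.

E[X] = C(41,7)·2^(1−C(7,2)) = 5620485/262144 ≈ 21.440.


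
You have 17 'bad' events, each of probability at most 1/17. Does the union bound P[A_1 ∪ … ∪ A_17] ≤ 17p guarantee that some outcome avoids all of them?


Union bound: P[∪_{i=1}^{17} A_i] ≤ Σ_i P[A_i] ≤ 17·p = 17·(1/17) = 1.
Numerically: 1 ≈ 1.000.
Is 1 < 1? NO.
Since the bound 1 is ≥ 1, the union bound is uninformative here; it does NOT by itself certify existence.

17·p = 1 ≈ 1.000; existence NOT certified by the union bound.


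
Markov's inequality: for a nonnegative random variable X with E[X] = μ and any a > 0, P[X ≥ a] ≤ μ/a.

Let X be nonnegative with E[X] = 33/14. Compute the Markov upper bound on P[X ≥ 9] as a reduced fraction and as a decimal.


μ = E[X] = 33/14, a = 9.
Markov: P[X ≥ 9] ≤ μ/a = (33/14)/9 = 11/42.
Numerically: ≈ 0.26190.
(Since a = 9 > μ = 2.35714, the bound 11/42 is < 1 and informative.)

P[X ≥ 9] ≤ 11/42 ≈ 0.26190.


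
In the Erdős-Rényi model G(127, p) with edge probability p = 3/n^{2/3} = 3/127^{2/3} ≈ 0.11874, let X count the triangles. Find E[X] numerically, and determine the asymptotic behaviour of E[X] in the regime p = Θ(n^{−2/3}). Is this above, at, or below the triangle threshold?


Number of potential triangles: C(127, 3) = 333375.
Each occurs with probability p³ ≈ (0.11874)³ ≈ 1.6740033e-03.
By linearity: E[X] = C(127, 3)·p³ ≈ 333375 · 1.6740033e-03 ≈ 558.07087.
Since α = 2/3 < 1, p = c/n^{2/3} ≫ 1/n is above the triangle threshold p ~ 1/n. Asymptotically E[X] ~ (c³/6)·n^{3(1−α)} = (3³/6)·n^{1} → ∞; triangles are abundant w.h.p.

E[X] ≈ 558.07087; in regime p = Θ(1/n^{2/3}) E[X] diverges (above the triangle threshold p ~ 1/n).


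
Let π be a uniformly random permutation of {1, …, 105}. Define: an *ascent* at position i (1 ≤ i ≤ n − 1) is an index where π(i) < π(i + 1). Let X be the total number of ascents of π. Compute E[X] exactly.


Write X = Σ X_I over i = 1, …, 104, with X_I the indicator of one ascent.
There are 104 indicators.
For each fixed i, the pair (π(i), π(i+1)) is a uniformly random ordered pair of distinct values from {1, …, 105}; by symmetry P[π(i) < π(i+1)] = 1/2.
By linearity: E[X] = 104 · (1/2) = (105 − 1) · (1/2) = 52 ≈ 52.00000.

E[X] = 52 = 52.00000.


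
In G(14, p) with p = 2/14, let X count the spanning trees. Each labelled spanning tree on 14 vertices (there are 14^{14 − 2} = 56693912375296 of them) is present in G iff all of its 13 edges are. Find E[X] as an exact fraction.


K_14 has 14^{14 − 2} = 56693912375296 labelled spanning trees.
For each such spanning tree H, let X_H = 1 if all 13 edges of H are present in G. Then P[X_H = 1] = p^{13} = (1/7)^{13} = 1/96889010407.
Summing the indicators: E[X] = Σ_H E[X_H] = 56693912375296 · p^{13} = 56693912375296 · 1/96889010407 = 4096/7.
Numerically: E[X] ≈ 585.143.

E[X] = 56693912375296 · (1/7)^{13} = 4096/7 ≈ 585.143.


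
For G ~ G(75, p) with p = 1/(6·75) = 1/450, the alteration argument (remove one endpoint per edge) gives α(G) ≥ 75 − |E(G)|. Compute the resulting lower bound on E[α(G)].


E[|E(G)|] = C(75, 2)·p = 2775 · (1/450) = 37/6.
E[α(G)] ≥ n − E[|E(G)|] = 75 − 37/6 = 413/6.
Numerically: ≈ 68.833333.
(This is only a lower bound; the true E[α(G)] may be larger.)

E[α(G)] ≥ 413/6 ≈ 68.833333.


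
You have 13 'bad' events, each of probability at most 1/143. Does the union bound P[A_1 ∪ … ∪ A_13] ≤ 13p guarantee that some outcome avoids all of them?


Union bound: P[∪_{i=1}^{13} A_i] ≤ Σ_i P[A_i] ≤ 13·p = 13·(1/143) = 1/11.
Numerically: 1/11 ≈ 0.09091.
Is 1/11 < 1? YES.
Since P[∪ A_i] ≤ 1/11 < 1, the complement has P[∩ A_i^c] ≥ 1 − 1/11 = 10/11 > 0, so some outcome avoids every A_i.

13·p = 1/11 ≈ 0.09091; existence CERTIFIED by the union bound.


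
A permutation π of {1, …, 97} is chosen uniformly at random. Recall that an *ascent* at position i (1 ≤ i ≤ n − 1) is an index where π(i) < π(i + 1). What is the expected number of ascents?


Write X = Σ X_I over i = 1, …, 96, with X_I the indicator of one ascent.
There are 96 indicators.
For each fixed i, the pair (π(i), π(i+1)) is a uniformly random ordered pair of distinct values from {1, …, 97}; by symmetry P[π(i) < π(i+1)] = 1/2.
By linearity: E[X] = 96 · (1/2) = (97 − 1) · (1/2) = 48 ≈ 48.000.

E[X] = 48 = 48.000.


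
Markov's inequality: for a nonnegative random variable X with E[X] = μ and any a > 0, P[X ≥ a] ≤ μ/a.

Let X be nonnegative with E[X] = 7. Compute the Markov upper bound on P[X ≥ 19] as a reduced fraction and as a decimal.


μ = E[X] = 7, a = 19.
Markov: P[X ≥ 19] ≤ μ/a = (7)/19 = 7/19.
Numerically: ≈ 0.3684.
(Since a = 19 > μ = 7.0000, the bound 7/19 is < 1 and informative.)

P[X ≥ 19] ≤ 7/19 ≈ 0.3684.


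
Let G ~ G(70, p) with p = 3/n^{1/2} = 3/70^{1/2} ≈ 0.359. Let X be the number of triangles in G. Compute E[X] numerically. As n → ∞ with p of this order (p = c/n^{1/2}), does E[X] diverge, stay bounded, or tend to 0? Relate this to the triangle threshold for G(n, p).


Number of potential triangles: C(70, 3) = 54740.
Each occurs with probability p³ ≈ (0.359)³ ≈ 4.61017e-02.
By linearity: E[X] = C(70, 3)·p³ ≈ 54740 · 4.61017e-02 ≈ 2523.606.
Since α = 1/2 < 1, p = c/n^{1/2} ≫ 1/n is above the triangle threshold p ~ 1/n. Asymptotically E[X] ~ (c³/6)·n^{3(1−α)} = (3³/6)·n^{1.5} → ∞; triangles are abundant w.h.p.

E[X] ≈ 2523.606; in regime p = Θ(1/n^{1/2}) E[X] diverges (above the triangle threshold p ~ 1/n).


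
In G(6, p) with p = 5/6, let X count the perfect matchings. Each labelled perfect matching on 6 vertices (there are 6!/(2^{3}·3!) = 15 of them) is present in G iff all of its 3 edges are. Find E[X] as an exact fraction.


K_6 has 6!/(2^{3}·3!) = 15 labelled perfect matchings.
For each such perfect matching H, let X_H = 1 if all 3 edges of H are present in G. Then P[X_H = 1] = p^{3} = (5/6)^{3} = 125/216.
By linearity of expectation: E[X] = Σ_H E[X_H] = 15 · p^{3} = 15 · 125/216 = 625/72.
Numerically: E[X] ≈ 8.68056.

E[X] = 15 · (5/6)^{3} = 625/72 ≈ 8.68056.


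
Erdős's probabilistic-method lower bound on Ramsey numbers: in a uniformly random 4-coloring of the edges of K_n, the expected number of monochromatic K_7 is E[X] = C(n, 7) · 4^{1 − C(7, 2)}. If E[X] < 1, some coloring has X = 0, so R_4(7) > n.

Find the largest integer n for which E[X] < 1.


We need C(n, 7) · 4^{1 − 21} < 1, i.e. C(n, 7) < 4^{21 − 1} = 1099511627776.
Check values of n near the boundary:
  n = 178: C(178, 7) = 996867063280; 996867063280 < 1099511627776? YES
  n = 179: C(179, 7) = 1037437234460; 1037437234460 < 1099511627776? YES
  n = 180: C(180, 7) = 1079414463600; 1079414463600 < 1099511627776? YES
  n = 181: C(181, 7) = 1122839183400; 1122839183400 < 1099511627776? NO
  n = 182: C(182, 7) = 1167752750736; 1167752750736 < 1099511627776? NO
  n = 183: C(183, 7) = 1214197462413; 1214197462413 < 1099511627776? NO
The largest n with C(n, 7) < 1099511627776 is n = 180 (where E[X] = 67463403975/68719476736 ≈ 0.9817). Hence R_4(7) > 180, i.e. R_4(7) ≥ 181.

Largest n = 180; hence R_4(7) > 180.


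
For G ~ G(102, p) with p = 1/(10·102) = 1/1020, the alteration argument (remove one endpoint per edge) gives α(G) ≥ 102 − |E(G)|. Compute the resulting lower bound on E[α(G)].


E[|E(G)|] = C(102, 2)·p = 5151 · (1/1020) = 101/20.
E[α(G)] ≥ n − E[|E(G)|] = 102 − 101/20 = 1939/20.
Numerically: ≈ 96.9500.
(This is only a lower bound; the true E[α(G)] may be larger.)

E[α(G)] ≥ 1939/20 ≈ 96.9500.


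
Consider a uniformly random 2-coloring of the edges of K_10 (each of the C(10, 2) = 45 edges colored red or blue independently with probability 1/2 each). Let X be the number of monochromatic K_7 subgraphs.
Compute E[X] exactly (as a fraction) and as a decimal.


Let X = Σ_S X_S over the C(10, 7) = 120 subsets S of size 7, where X_S = 1 if the K_7 on S is monochromatic.
For a fixed S, the K_7 on S has C(7, 2) = 21 edges. P[all 21 edges red] = (1/2)^21, and likewise for blue, so P[monochromatic] = 2·(1/2)^21 = 2^{1 − 21} = 1/1048576.
By linearity of expectation: E[X] = C(10, 7) · 2^{1 − 21} = 120 · 1/1048576 = 15/131072.
Numerically: E[X] ≈ 0.00011.

E[X] = C(10,7)·2^(1−C(7,2)) = 15/131072 ≈ 0.00011.


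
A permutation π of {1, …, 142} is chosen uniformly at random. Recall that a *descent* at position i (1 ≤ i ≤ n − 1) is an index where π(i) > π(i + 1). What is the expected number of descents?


Write X = Σ X_I over i = 1, …, 141, with X_I the indicator of one descent.
There are 141 indicators.
For each fixed i, the pair (π(i), π(i+1)) is a uniformly random ordered pair of distinct values from {1, …, 142}; by symmetry P[π(i) > π(i+1)] = 1/2.
By linearity: E[X] = 141 · (1/2) = (142 − 1) · (1/2) = 141/2 ≈ 70.500000.

E[X] = 141/2 = 70.500000.


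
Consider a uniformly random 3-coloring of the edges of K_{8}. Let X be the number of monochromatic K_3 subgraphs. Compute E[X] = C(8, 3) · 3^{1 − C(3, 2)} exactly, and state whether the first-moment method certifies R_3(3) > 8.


E[X] = C(8, 3) · 3^{1 − 3} = 56 · 3^{−2} = 56/9.
As a reduced fraction: E[X] = 56/9 ≈ 6.222222.
Is E[X] < 1? NO.
Since E[X] ≥ 1, the first-moment bound is inconclusive at n = 8; it does NOT by itself certify R_3(3) > 8.

E[X] = 56/9 ≈ 6.222222; E[X] ≥ 1; first-moment method inconclusive here.


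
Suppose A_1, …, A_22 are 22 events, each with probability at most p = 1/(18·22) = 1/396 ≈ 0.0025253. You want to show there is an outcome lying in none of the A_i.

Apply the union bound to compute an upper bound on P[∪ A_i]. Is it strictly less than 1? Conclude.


Union bound: P[∪_{i=1}^{22} A_i] ≤ Σ_i P[A_i] ≤ 22·p = 22·(1/396) = 1/18.
Numerically: 1/18 ≈ 0.0555556.
Is 1/18 < 1? YES.
Since P[∪ A_i] ≤ 1/18 < 1, the complement has P[∩ A_i^c] ≥ 1 − 1/18 = 17/18 > 0, so some outcome avoids every A_i.

22·p = 1/18 ≈ 0.0555556; existence CERTIFIED by the union bound.


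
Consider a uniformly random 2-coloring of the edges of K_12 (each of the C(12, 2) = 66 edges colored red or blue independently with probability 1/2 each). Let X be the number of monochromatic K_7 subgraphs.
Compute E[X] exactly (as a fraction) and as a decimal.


Let X = Σ_S X_S over the C(12, 7) = 792 subsets S of size 7, where X_S = 1 if the K_7 on S is monochromatic.
For a fixed S, the K_7 on S has C(7, 2) = 21 edges. P[all 21 edges red] = (1/2)^21, and likewise for blue, so P[monochromatic] = 2·(1/2)^21 = 2^{1 − 21} = 1/1048576.
By linearity: E[X] = C(12, 7) · 2^{1 − 21} = 792 · 1/1048576 = 99/131072.
Numerically: E[X] ≈ 0.001.

E[X] = C(12,7)·2^(1−C(7,2)) = 99/131072 ≈ 0.001.


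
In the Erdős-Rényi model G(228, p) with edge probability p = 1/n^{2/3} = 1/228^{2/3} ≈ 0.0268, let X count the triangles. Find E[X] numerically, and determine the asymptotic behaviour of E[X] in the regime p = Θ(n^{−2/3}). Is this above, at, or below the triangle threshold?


Number of potential triangles: C(228, 3) = 1949476.
Each occurs with probability p³ ≈ (0.0268)³ ≈ 1.92367e-05.
By linearity: E[X] = C(228, 3)·p³ ≈ 1949476 · 1.92367e-05 ≈ 37.501.
Since α = 2/3 < 1, p = c/n^{2/3} ≫ 1/n is above the triangle threshold p ~ 1/n. Asymptotically E[X] ~ (c³/6)·n^{3(1−α)} = (1³/6)·n^{1} → ∞; triangles are abundant w.h.p.

E[X] ≈ 37.501; in regime p = Θ(1/n^{2/3}) E[X] diverges (above the triangle threshold p ~ 1/n).


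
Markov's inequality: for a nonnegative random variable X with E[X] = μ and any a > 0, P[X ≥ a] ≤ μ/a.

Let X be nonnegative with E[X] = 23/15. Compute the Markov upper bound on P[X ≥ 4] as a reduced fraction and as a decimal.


μ = E[X] = 23/15, a = 4.
Markov: P[X ≥ 4] ≤ μ/a = (23/15)/4 = 23/60.
Numerically: ≈ 0.3833.
(Since a = 4 > μ = 1.5333, the bound 23/60 is < 1 and informative.)

P[X ≥ 4] ≤ 23/60 ≈ 0.3833.


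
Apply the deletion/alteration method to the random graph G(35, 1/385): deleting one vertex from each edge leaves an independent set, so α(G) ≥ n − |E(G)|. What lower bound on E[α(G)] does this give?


E[|E(G)|] = C(35, 2)·p = 595 · (1/385) = 17/11.
E[α(G)] ≥ n − E[|E(G)|] = 35 − 17/11 = 368/11.
Numerically: ≈ 33.455.
(This is only a lower bound; the true E[α(G)] may be larger.)

E[α(G)] ≥ 368/11 ≈ 33.455.


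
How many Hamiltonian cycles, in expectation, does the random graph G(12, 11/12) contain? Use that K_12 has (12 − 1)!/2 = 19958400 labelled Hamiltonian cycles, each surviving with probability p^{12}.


K_12 has (12 − 1)!/2 = 19958400 labelled Hamiltonian cycles.
For each such Hamiltonian cycle H, let X_H = 1 if all 12 edges of H are present in G. Then P[X_H = 1] = p^{12} = (11/12)^{12} = 3138428376721/8916100448256.
Summing the indicators: E[X] = Σ_H E[X_H] = 19958400 · p^{12} = 19958400 · 3138428376721/8916100448256 = 6041474625187925/859963392.
Numerically: E[X] ≈ 7.03e+06.

E[X] = 19958400 · (11/12)^{12} = 6041474625187925/859963392 ≈ 7.03e+06.


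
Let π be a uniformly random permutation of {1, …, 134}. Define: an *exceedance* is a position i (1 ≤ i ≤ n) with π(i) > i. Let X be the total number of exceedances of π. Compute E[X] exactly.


Write X = Σ_{i=1}^{134} X_i, where X_i = 1_{π(i) > i}.
For each fixed i, π(i) is uniform over {1, …, 134} (marginal of a uniform permutation), so P[π(i) > i] = (n − i)/n. Summing: Σ_{i=1}^{134} (n − i)/n = (0 + 1 + … + 133)/134 = 134(134 − 1)/(2·134) = (134 − 1)/2.
Hence E[X] = Σ_{i=1}^{134} (134 − i)/134 = 133/2 ≈ 66.5000.

E[X] = 133/2 = 66.5000.


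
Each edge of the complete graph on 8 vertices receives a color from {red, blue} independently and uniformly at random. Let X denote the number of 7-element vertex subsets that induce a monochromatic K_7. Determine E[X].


Let X = Σ_S X_S over the C(8, 7) = 8 subsets S of size 7, where X_S = 1 if the K_7 on S is monochromatic.
For a fixed S, the K_7 on S has C(7, 2) = 21 edges. P[all 21 edges red] = (1/2)^21, and likewise for blue, so P[monochromatic] = 2·(1/2)^21 = 2^{1 − 21} = 1/1048576.
Summing: E[X] = C(8, 7) · 2^{1 − 21} = 8 · 1/1048576 = 1/131072.
Numerically: E[X] ≈ 0.00001.

E[X] = C(8,7)·2^(1−C(7,2)) = 1/131072 ≈ 0.00001.


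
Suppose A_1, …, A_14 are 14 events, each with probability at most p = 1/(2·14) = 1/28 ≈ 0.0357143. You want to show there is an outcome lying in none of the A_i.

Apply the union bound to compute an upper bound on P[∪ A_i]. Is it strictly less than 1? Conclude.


Union bound: P[∪_{i=1}^{14} A_i] ≤ Σ_i P[A_i] ≤ 14·p = 14·(1/28) = 1/2.
Numerically: 1/2 ≈ 0.5000000.
Is 1/2 < 1? YES.
Since P[∪ A_i] ≤ 1/2 < 1, the complement has P[∩ A_i^c] ≥ 1 − 1/2 = 1/2 > 0, so some outcome avoids every A_i.

14·p = 1/2 ≈ 0.5000000; existence CERTIFIED by the union bound.


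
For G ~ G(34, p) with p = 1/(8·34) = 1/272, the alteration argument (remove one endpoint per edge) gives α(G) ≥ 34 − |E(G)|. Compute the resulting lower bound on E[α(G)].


E[|E(G)|] = C(34, 2)·p = 561 · (1/272) = 33/16.
E[α(G)] ≥ n − E[|E(G)|] = 34 − 33/16 = 511/16.
Numerically: ≈ 31.9375.
(This is only a lower bound; the true E[α(G)] may be larger.)

E[α(G)] ≥ 511/16 ≈ 31.9375.


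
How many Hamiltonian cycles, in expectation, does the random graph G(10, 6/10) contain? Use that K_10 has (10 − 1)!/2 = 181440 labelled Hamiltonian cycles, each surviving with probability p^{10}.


K_10 has (10 − 1)!/2 = 181440 labelled Hamiltonian cycles.
For each such Hamiltonian cycle H, let X_H = 1 if all 10 edges of H are present in G. Then P[X_H = 1] = p^{10} = (3/5)^{10} = 59049/9765625.
Summing the indicators: E[X] = Σ_H E[X_H] = 181440 · p^{10} = 181440 · 59049/9765625 = 2142770112/1953125.
Numerically: E[X] ≈ 1097.

E[X] = 181440 · (3/5)^{10} = 2142770112/1953125 ≈ 1097.


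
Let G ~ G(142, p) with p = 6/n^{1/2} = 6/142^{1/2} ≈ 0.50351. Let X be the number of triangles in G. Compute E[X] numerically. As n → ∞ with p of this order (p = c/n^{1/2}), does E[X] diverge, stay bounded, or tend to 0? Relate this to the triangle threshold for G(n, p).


Number of potential triangles: C(142, 3) = 467180.
Each occurs with probability p³ ≈ (0.50351)³ ≈ 1.2765012e-01.
By linearity: E[X] = C(142, 3)·p³ ≈ 467180 · 1.2765012e-01 ≈ 59635.58405.
Since α = 1/2 < 1, p = c/n^{1/2} ≫ 1/n is above the triangle threshold p ~ 1/n. Asymptotically E[X] ~ (c³/6)·n^{3(1−α)} = (6³/6)·n^{1.5} → ∞; triangles are abundant w.h.p.

E[X] ≈ 59635.58405; in regime p = Θ(1/n^{1/2}) E[X] diverges (above the triangle threshold p ~ 1/n).


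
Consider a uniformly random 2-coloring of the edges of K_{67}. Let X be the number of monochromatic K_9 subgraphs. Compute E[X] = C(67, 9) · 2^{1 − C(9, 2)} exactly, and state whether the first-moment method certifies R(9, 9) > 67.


E[X] = C(67, 9) · 2^{1 − 36} = 42757703560 · 2^{−35} = 42757703560/34359738368.
As a reduced fraction: E[X] = 5344712945/4294967296 ≈ 1.2444130.
Is E[X] < 1? NO.
Since E[X] ≥ 1, the first-moment bound is inconclusive at n = 67; it does NOT by itself certify R(9, 9) > 67.

E[X] = 5344712945/4294967296 ≈ 1.2444130; E[X] ≥ 1; first-moment method inconclusive here.


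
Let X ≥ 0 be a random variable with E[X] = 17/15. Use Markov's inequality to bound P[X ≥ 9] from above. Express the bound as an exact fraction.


μ = E[X] = 17/15, a = 9.
Markov: P[X ≥ 9] ≤ μ/a = (17/15)/9 = 17/135.
Numerically: ≈ 0.1259.
(Since a = 9 > μ = 1.1333, the bound 17/135 is < 1 and informative.)

P[X ≥ 9] ≤ 17/135 ≈ 0.1259.


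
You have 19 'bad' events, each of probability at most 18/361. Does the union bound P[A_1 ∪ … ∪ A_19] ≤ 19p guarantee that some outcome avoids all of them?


Union bound: P[∪_{i=1}^{19} A_i] ≤ Σ_i P[A_i] ≤ 19·p = 19·(18/361) = 18/19.
Numerically: 18/19 ≈ 0.947.
Is 18/19 < 1? YES.
Since P[∪ A_i] ≤ 18/19 < 1, the complement has P[∩ A_i^c] ≥ 1 − 18/19 = 1/19 > 0, so some outcome avoids every A_i.

19·p = 18/19 ≈ 0.947; existence CERTIFIED by the union bound.


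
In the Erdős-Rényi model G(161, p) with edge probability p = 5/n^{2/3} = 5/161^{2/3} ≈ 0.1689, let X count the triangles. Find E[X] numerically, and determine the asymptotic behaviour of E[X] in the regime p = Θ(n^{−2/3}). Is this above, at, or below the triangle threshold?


Number of potential triangles: C(161, 3) = 682640.
Each occurs with probability p³ ≈ (0.1689)³ ≈ 4.822345e-03.
By linearity: E[X] = C(161, 3)·p³ ≈ 682640 · 4.822345e-03 ≈ 3291.9255.
Since α = 2/3 < 1, p = c/n^{2/3} ≫ 1/n is above the triangle threshold p ~ 1/n. Asymptotically E[X] ~ (c³/6)·n^{3(1−α)} = (5³/6)·n^{1} → ∞; triangles are abundant w.h.p.

E[X] ≈ 3291.9255; in regime p = Θ(1/n^{2/3}) E[X] diverges (above the triangle threshold p ~ 1/n).


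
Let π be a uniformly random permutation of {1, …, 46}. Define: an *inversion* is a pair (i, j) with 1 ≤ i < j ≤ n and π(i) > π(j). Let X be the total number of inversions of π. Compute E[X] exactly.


Write X = Σ X_I over the C(46, 2) = 1035 pairs i < j, with X_I the indicator of one inversion.
There are 1035 indicators.
For each fixed pair i < j, the values π(i) and π(j) are two distinct elements of {1, …, 46} in uniformly random order; by symmetry P[π(i) > π(j)] = 1/2.
By linearity: E[X] = 1035 · (1/2) = C(46, 2) · (1/2) = 1035/2 = 1035/2 ≈ 517.500.

E[X] = 1035/2 = 517.500.


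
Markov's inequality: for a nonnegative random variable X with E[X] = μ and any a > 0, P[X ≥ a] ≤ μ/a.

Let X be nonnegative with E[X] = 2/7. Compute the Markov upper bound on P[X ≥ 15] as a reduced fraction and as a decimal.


μ = E[X] = 2/7, a = 15.
Markov: P[X ≥ 15] ≤ μ/a = (2/7)/15 = 2/105.
Numerically: ≈ 0.019048.
(Since a = 15 > μ = 0.285714, the bound 2/105 is < 1 and informative.)

P[X ≥ 15] ≤ 2/105 ≈ 0.019048.


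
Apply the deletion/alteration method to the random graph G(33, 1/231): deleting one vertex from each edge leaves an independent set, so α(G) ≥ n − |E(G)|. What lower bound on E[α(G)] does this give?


E[|E(G)|] = C(33, 2)·p = 528 · (1/231) = 16/7.
E[α(G)] ≥ n − E[|E(G)|] = 33 − 16/7 = 215/7.
Numerically: ≈ 30.714286.
(This is only a lower bound; the true E[α(G)] may be larger.)

E[α(G)] ≥ 215/7 ≈ 30.714286.


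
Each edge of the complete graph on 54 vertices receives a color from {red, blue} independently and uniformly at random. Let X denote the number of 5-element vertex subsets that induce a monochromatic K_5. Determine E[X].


Let X = Σ_S X_S over the C(54, 5) = 3162510 subsets S of size 5, where X_S = 1 if the K_5 on S is monochromatic.
For a fixed S, the K_5 on S has C(5, 2) = 10 edges. P[all 10 edges red] = (1/2)^10, and likewise for blue, so P[monochromatic] = 2·(1/2)^10 = 2^{1 − 10} = 1/512.
Summing: E[X] = C(54, 5) · 2^{1 − 10} = 3162510 · 1/512 = 1581255/256.
Numerically: E[X] ≈ 6176.7773.

E[X] = C(54,5)·2^(1−C(5,2)) = 1581255/256 ≈ 6176.7773.


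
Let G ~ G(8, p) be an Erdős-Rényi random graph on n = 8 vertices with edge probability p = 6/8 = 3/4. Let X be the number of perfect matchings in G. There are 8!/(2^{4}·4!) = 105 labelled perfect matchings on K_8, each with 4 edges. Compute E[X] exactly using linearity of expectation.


K_8 has 8!/(2^{4}·4!) = 105 labelled perfect matchings.
For each such perfect matching H, let X_H = 1 if all 4 edges of H are present in G. Then P[X_H = 1] = p^{4} = (3/4)^{4} = 81/256.
By linearity: E[X] = Σ_H E[X_H] = 105 · p^{4} = 105 · 81/256 = 8505/256.
Numerically: E[X] ≈ 33.223.

E[X] = 105 · (3/4)^{4} = 8505/256 ≈ 33.223.


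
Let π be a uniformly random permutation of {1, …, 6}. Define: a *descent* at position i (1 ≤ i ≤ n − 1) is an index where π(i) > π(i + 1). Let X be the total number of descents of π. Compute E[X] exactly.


Write X = Σ X_I over i = 1, …, 5, with X_I the indicator of one descent.
There are 5 indicators.
For each fixed i, the pair (π(i), π(i+1)) is a uniformly random ordered pair of distinct values from {1, …, 6}; by symmetry P[π(i) > π(i+1)] = 1/2.
By linearity: E[X] = 5 · (1/2) = (6 − 1) · (1/2) = 5/2 ≈ 2.5000.

E[X] = 5/2 = 2.5000.


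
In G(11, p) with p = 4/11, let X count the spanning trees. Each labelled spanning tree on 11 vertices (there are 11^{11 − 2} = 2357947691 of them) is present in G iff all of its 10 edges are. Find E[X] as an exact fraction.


K_11 has 11^{11 − 2} = 2357947691 labelled spanning trees.
For each such spanning tree H, let X_H = 1 if all 10 edges of H are present in G. Then P[X_H = 1] = p^{10} = (4/11)^{10} = 1048576/25937424601.
By linearity of expectation: E[X] = Σ_H E[X_H] = 2357947691 · p^{10} = 2357947691 · 1048576/25937424601 = 1048576/11.
Numerically: E[X] ≈ 95325.

E[X] = 2357947691 · (4/11)^{10} = 1048576/11 ≈ 95325.


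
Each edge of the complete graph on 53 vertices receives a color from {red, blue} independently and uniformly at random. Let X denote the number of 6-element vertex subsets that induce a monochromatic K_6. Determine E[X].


Let X = Σ_S X_S over the C(53, 6) = 22957480 subsets S of size 6, where X_S = 1 if the K_6 on S is monochromatic.
For a fixed S, the K_6 on S has C(6, 2) = 15 edges. P[all 15 edges red] = (1/2)^15, and likewise for blue, so P[monochromatic] = 2·(1/2)^15 = 2^{1 − 15} = 1/16384.
Summing: E[X] = C(53, 6) · 2^{1 − 15} = 22957480 · 1/16384 = 2869685/2048.
Numerically: E[X] ≈ 1401.21338.

E[X] = C(53,6)·2^(1−C(6,2)) = 2869685/2048 ≈ 1401.21338.


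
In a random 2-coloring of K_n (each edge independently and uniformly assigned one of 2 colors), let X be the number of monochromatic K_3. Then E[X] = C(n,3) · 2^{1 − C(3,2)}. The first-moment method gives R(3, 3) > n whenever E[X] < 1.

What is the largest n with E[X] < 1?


We need C(n, 3) · 2^{1 − 3} < 1, i.e. C(n, 3) < 2^{3 − 1} = 4.
Check values of n near the boundary:
  n = 3: C(3, 3) = 1; 1 < 4? YES
  n = 4: C(4, 3) = 4; 4 < 4? NO
The largest n with C(n, 3) < 4 is n = 3 (where E[X] = 1/4 ≈ 0.25000). Hence R(3, 3) > 3, i.e. R(3, 3) ≥ 4.

Largest n = 3; hence R(3, 3) > 3.


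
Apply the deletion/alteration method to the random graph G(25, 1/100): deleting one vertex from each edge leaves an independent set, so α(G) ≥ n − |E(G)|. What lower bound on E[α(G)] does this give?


E[|E(G)|] = C(25, 2)·p = 300 · (1/100) = 3.
E[α(G)] ≥ n − E[|E(G)|] = 25 − 3 = 22.
Numerically: ≈ 22.000000.
(This is only a lower bound; the true E[α(G)] may be larger.)

E[α(G)] ≥ 22 ≈ 22.000000.


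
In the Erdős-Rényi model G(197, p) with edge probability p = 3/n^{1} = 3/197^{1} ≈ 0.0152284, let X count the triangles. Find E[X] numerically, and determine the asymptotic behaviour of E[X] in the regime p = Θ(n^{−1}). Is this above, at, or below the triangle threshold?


Number of potential triangles: C(197, 3) = 1254890.
Each occurs with probability p³ ≈ (0.0152284)³ ≈ 3.53154777e-06.
By linearity: E[X] = C(197, 3)·p³ ≈ 1254890 · 3.53154777e-06 ≈ 4.431704.
Here α = 1, so p = 3/n is exactly at the triangle threshold p ~ 1/n. Asymptotically E[X] → c³/6 = 3³/6 = 9/2 ≈ 4.500000, a bounded constant. In this regime the triangle count is asymptotically Poisson(c³/6).

E[X] ≈ 4.431704; in regime p = Θ(1/n^{1}) E[X] stays bounded (at the triangle threshold p ~ 1/n).


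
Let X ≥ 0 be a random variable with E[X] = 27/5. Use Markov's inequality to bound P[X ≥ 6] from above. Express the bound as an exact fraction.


μ = E[X] = 27/5, a = 6.
Markov: P[X ≥ 6] ≤ μ/a = (27/5)/6 = 9/10.
Numerically: ≈ 0.90000.
(Since a = 6 > μ = 5.40000, the bound 9/10 is < 1 and informative.)

P[X ≥ 6] ≤ 9/10 ≈ 0.90000.


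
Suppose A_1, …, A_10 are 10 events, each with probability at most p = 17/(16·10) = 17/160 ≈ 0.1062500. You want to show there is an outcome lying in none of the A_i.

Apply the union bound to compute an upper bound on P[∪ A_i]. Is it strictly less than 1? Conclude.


Union bound: P[∪_{i=1}^{10} A_i] ≤ Σ_i P[A_i] ≤ 10·p = 10·(17/160) = 17/16.
Numerically: 17/16 ≈ 1.0625000.
Is 17/16 < 1? NO.
Since the bound 17/16 is ≥ 1, the union bound is uninformative here; it does NOT by itself certify existence.

10·p = 17/16 ≈ 1.0625000; existence NOT certified by the union bound.


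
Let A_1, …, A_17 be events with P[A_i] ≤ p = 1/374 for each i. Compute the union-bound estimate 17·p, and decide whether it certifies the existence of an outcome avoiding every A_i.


Union bound: P[∪_{i=1}^{17} A_i] ≤ Σ_i P[A_i] ≤ 17·p = 17·(1/374) = 1/22.
Numerically: 1/22 ≈ 0.0454545.
Is 1/22 < 1? YES.
Since P[∪ A_i] ≤ 1/22 < 1, the complement has P[∩ A_i^c] ≥ 1 − 1/22 = 21/22 > 0, so some outcome avoids every A_i.

17·p = 1/22 ≈ 0.0454545; existence CERTIFIED by the union bound.


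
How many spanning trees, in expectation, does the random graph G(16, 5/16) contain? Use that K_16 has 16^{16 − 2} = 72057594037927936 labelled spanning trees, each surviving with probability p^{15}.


K_16 has 16^{16 − 2} = 72057594037927936 labelled spanning trees.
For each such spanning tree H, let X_H = 1 if all 15 edges of H are present in G. Then P[X_H = 1] = p^{15} = (5/16)^{15} = 30517578125/1152921504606846976.
Summing the indicators: E[X] = Σ_H E[X_H] = 72057594037927936 · p^{15} = 72057594037927936 · 30517578125/1152921504606846976 = 30517578125/16.
Numerically: E[X] ≈ 1.91e+09.

E[X] = 72057594037927936 · (5/16)^{15} = 30517578125/16 ≈ 1.91e+09.


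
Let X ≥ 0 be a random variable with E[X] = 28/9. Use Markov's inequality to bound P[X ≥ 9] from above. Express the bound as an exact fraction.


μ = E[X] = 28/9, a = 9.
Markov: P[X ≥ 9] ≤ μ/a = (28/9)/9 = 28/81.
Numerically: ≈ 0.345679.
(Since a = 9 > μ = 3.111111, the bound 28/81 is < 1 and informative.)

P[X ≥ 9] ≤ 28/81 ≈ 0.345679.


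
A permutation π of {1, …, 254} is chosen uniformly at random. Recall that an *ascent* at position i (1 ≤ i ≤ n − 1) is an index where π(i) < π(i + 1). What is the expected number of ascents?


Write X = Σ X_I over i = 1, …, 253, with X_I the indicator of one ascent.
There are 253 indicators.
For each fixed i, the pair (π(i), π(i+1)) is a uniformly random ordered pair of distinct values from {1, …, 254}; by symmetry P[π(i) < π(i+1)] = 1/2.
By linearity: E[X] = 253 · (1/2) = (254 − 1) · (1/2) = 253/2 ≈ 126.50000.

E[X] = 253/2 = 126.50000.


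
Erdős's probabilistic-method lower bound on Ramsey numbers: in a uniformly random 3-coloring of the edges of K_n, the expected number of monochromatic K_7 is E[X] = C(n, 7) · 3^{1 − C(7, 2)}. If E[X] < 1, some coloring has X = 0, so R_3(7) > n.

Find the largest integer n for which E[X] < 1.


We need C(n, 7) · 3^{1 − 21} < 1, i.e. C(n, 7) < 3^{21 − 1} = 3486784401.
Check values of n near the boundary:
  n = 80: C(80, 7) = 3176716400; 3176716400 < 3486784401? YES
  n = 81: C(81, 7) = 3477216600; 3477216600 < 3486784401? YES
  n = 82: C(82, 7) = 3801756816; 3801756816 < 3486784401? NO
  n = 83: C(83, 7) = 4151918628; 4151918628 < 3486784401? NO
The largest n with C(n, 7) < 3486784401 is n = 81 (where E[X] = 42928600/43046721 ≈ 0.997256). Hence R_3(7) > 81, i.e. R_3(7) ≥ 82.

Largest n = 81; hence R_3(7) > 81.


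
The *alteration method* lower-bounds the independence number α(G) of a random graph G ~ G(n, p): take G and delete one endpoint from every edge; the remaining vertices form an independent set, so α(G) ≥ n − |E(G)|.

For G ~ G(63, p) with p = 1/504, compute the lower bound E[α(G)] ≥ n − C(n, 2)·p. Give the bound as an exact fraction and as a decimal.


E[|E(G)|] = C(63, 2)·p = 1953 · (1/504) = 31/8.
E[α(G)] ≥ n − E[|E(G)|] = 63 − 31/8 = 473/8.
Numerically: ≈ 59.125.
(This is only a lower bound; the true E[α(G)] may be larger.)

E[α(G)] ≥ 473/8 ≈ 59.125.
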